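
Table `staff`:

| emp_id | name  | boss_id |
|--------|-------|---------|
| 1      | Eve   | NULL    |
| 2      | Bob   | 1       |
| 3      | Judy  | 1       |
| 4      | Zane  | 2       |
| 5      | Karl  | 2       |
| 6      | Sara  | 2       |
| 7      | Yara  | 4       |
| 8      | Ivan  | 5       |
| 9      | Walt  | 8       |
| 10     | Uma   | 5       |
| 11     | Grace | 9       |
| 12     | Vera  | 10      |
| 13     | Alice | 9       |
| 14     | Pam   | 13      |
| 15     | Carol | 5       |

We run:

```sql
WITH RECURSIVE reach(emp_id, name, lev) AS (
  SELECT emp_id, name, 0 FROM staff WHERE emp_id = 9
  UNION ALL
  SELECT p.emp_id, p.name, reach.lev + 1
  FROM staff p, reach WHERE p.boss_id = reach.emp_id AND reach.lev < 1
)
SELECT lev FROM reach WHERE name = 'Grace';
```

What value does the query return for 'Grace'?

1

Base: emp_id=9 (Walt) at lev 0.
Iteration 1: rows with boss_id in {9} -> Grace (id 11, lev 1), Alice (id 13, lev 1).
Iteration 2: lev < 1 fails for all current rows; recursion stops.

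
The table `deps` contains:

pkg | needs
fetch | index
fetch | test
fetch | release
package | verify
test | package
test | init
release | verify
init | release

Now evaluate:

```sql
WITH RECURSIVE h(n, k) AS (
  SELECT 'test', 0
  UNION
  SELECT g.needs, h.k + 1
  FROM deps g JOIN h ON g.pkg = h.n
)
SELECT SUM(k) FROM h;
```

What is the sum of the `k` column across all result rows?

9

Base: (test, k=0).
Iteration 1: edges from {test} -> (init, k=1), (package, k=1).
Iteration 2: edges from {init,package} -> (release, k=2), (verify, k=2).
Iteration 3: edges from {release,verify} -> (verify, k=3).
Iteration 4: no outgoing edges from {verify}; recursion stops.
SUM(k) = 0 + 1 + 1 + 2 + 2 + 3 = 9.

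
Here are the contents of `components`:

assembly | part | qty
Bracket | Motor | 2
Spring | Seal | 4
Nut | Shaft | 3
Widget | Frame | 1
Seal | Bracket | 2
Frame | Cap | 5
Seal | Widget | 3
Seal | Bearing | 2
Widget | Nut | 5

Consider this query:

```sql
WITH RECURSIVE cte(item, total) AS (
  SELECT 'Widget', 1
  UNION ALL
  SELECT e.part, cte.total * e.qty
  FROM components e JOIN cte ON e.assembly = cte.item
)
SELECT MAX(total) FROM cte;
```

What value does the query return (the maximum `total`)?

15

Base: (Widget, total=1).
Iteration 1: components of {Widget} -> Frame = 1*1 = 1, Nut = 1*5 = 5.
Iteration 2: components of {Frame,Nut} -> Cap = 1*5 = 5, Shaft = 5*3 = 15.
Iteration 3: no further components; recursion stops.
total values: 1, 5, 1, 15, 5; the maximum is 15.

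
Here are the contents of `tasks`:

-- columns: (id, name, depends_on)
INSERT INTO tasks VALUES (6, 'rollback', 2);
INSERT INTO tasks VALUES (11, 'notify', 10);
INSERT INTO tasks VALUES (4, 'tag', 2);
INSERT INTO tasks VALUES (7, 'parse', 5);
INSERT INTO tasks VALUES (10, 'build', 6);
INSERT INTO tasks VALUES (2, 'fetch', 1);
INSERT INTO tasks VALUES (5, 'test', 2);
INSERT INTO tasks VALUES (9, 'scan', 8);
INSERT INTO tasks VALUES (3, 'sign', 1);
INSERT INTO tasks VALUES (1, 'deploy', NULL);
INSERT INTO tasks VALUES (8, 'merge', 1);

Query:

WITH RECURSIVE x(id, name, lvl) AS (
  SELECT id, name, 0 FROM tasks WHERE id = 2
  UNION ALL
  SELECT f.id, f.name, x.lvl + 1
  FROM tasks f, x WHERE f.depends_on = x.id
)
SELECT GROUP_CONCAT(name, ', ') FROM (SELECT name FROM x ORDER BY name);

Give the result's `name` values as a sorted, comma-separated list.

build, fetch, notify, parse, rollback, tag, test

Base: id=2 (fetch) at lvl 0.
Iteration 1: rows with depends_on in {2} -> tag (id 4, lvl 1), test (id 5, lvl 1), rollback (id 6, lvl 1).
Iteration 2: rows with depends_on in {4,5,6} -> parse (id 7, lvl 2), build (id 10, lvl 2).
Iteration 3: rows with depends_on in {7,10} -> notify (id 11, lvl 3).
Iteration 4: no rows with depends_on in {11}; recursion stops.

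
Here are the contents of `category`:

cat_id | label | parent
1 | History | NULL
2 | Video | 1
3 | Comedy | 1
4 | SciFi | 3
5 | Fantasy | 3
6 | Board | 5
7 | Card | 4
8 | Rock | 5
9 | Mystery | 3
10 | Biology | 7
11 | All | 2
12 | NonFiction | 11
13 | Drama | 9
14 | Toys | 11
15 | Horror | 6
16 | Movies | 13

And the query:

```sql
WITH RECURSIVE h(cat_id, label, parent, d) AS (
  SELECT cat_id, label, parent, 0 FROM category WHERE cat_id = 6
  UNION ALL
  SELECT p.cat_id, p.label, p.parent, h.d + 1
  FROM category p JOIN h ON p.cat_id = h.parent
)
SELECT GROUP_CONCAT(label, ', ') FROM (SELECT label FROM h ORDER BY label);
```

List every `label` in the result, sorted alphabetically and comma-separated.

Base: cat_id=6 (Board), parent=5, d 0.
Iteration 1: join on cat_id=5 -> Fantasy (id 5, parent=3, d 1).
Iteration 2: join on cat_id=3 -> Comedy (id 3, parent=1, d 2).
Iteration 3: join on cat_id=1 -> History (id 1, parent=NULL, d 3).
Iteration 4: parent is NULL; no match; recursion stops.

Board, Comedy, Fantasy, History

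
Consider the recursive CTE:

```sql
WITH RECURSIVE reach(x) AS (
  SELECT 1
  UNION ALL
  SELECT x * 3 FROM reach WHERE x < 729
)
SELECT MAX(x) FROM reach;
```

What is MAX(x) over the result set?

Base: x=1.
Iteration 1: 1 < 729 holds -> x = 1 * 3 = 3.
Iteration 2: 3 < 729 holds -> x = 3 * 3 = 9.
Iteration 3: 9 < 729 holds -> x = 9 * 3 = 27.
Iteration 4: 27 < 729 holds -> x = 27 * 3 = 81.
Iteration 5: 81 < 729 holds -> x = 81 * 3 = 243.
Iteration 6: 243 < 729 holds -> x = 243 * 3 = 729.
Iteration 7: 729 < 729 fails; recursion stops.
x values: 1, 3, 9, 27, 81, 243, 729; the maximum is 729.

729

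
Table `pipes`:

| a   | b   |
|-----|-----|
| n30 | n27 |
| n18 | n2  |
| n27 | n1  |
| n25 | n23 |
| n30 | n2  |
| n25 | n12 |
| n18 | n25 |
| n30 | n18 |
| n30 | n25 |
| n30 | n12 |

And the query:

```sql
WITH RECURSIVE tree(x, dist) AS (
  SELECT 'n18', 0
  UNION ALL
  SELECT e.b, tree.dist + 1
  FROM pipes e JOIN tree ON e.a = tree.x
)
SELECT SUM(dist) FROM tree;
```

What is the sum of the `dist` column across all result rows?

Base: (n18, dist=0).
Iteration 1: edges from {n18} -> (n2, dist=1), (n25, dist=1).
Iteration 2: edges from {n2,n25} -> (n12, dist=2), (n23, dist=2).
Iteration 3: no outgoing edges from {n12,n23}; recursion stops.
SUM(dist) = 0 + 1 + 1 + 2 + 2 = 6.

6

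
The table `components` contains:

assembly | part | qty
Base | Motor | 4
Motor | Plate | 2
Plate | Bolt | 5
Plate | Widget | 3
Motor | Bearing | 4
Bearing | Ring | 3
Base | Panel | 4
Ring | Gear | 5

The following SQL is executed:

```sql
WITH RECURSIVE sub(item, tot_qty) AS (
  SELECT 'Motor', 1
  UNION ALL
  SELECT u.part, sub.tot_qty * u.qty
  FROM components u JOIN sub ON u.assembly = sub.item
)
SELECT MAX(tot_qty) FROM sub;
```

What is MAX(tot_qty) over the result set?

60

Base: (Motor, tot_qty=1).
Iteration 1: components of {Motor} -> Bearing = 1*4 = 4, Plate = 1*2 = 2.
Iteration 2: components of {Bearing,Plate} -> Bolt = 2*5 = 10, Ring = 4*3 = 12, Widget = 2*3 = 6.
Iteration 3: components of {Bolt,Ring,Widget} -> Gear = 12*5 = 60.
Iteration 4: no further components; recursion stops.
tot_qty values: 1, 2, 4, 10, 6, 12, 60; the maximum is 60.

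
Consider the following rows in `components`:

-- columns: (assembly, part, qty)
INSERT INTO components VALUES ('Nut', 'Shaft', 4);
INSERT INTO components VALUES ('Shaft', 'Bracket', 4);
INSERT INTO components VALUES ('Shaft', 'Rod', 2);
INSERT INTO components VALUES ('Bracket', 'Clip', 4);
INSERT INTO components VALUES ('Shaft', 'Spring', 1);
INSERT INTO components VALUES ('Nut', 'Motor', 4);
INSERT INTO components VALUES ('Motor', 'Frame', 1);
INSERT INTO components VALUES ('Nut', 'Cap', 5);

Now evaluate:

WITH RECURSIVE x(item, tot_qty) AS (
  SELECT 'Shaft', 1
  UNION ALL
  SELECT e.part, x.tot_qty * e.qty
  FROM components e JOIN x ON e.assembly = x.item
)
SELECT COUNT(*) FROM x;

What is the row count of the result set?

Base: (Shaft, tot_qty=1).
Iteration 1: components of {Shaft} -> Bracket = 1*4 = 4, Rod = 1*2 = 2, Spring = 1*1 = 1.
Iteration 2: components of {Bracket,Rod,Spring} -> Clip = 4*4 = 16.
Iteration 3: no further components; recursion stops.
Total rows emitted: 5.

5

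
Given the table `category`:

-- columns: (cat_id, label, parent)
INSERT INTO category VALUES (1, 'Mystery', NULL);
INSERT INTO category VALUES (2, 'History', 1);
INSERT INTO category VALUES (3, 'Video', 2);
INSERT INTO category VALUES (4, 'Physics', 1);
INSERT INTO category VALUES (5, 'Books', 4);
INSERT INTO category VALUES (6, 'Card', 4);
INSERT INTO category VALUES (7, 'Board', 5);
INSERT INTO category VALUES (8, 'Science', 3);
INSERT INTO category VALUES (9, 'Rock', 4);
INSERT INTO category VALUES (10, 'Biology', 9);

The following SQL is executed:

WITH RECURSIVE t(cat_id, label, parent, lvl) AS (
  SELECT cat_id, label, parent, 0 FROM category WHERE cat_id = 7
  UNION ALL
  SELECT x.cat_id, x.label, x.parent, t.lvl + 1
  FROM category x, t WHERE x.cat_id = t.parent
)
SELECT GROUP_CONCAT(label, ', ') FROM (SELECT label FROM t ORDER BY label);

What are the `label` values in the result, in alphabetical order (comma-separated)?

Base: cat_id=7 (Board), parent=5, lvl 0.
Iteration 1: join on cat_id=5 -> Books (id 5, parent=4, lvl 1).
Iteration 2: join on cat_id=4 -> Physics (id 4, parent=1, lvl 2).
Iteration 3: join on cat_id=1 -> Mystery (id 1, parent=NULL, lvl 3).
Iteration 4: parent is NULL; no match; recursion stops.

Board, Books, Mystery, Physics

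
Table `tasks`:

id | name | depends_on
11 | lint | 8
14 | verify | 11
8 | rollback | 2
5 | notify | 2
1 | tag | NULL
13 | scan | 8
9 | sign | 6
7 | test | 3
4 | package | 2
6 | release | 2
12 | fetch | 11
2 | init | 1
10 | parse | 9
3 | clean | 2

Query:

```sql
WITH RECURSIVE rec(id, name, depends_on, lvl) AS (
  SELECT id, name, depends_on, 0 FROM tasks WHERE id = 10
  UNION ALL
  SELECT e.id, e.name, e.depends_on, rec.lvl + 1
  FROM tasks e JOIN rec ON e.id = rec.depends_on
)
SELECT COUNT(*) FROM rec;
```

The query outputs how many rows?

Base: id=10 (parse), depends_on=9, lvl 0.
Iteration 1: join on id=9 -> sign (id 9, depends_on=6, lvl 1).
Iteration 2: join on id=6 -> release (id 6, depends_on=2, lvl 2).
Iteration 3: join on id=2 -> init (id 2, depends_on=1, lvl 3).
Iteration 4: join on id=1 -> tag (id 1, depends_on=NULL, lvl 4).
Iteration 5: depends_on is NULL; no match; recursion stops.
Total rows emitted: 5.

5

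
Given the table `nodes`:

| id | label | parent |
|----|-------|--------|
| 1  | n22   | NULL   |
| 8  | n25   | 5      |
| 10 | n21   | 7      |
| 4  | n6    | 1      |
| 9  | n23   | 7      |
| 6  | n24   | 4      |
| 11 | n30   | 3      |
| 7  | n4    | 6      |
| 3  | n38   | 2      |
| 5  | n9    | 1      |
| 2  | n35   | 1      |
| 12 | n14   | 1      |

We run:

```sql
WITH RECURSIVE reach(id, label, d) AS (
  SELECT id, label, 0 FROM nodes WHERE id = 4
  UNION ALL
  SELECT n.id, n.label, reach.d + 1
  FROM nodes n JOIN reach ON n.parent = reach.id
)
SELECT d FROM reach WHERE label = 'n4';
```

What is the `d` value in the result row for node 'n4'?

2

Base: id=4 (n6) at d 0.
Iteration 1: rows with parent in {4} -> n24 (id 6, d 1).
Iteration 2: rows with parent in {6} -> n4 (id 7, d 2).
Iteration 3: rows with parent in {7} -> n23 (id 9, d 3), n21 (id 10, d 3).
Iteration 4: no rows with parent in {9,10}; recursion stops.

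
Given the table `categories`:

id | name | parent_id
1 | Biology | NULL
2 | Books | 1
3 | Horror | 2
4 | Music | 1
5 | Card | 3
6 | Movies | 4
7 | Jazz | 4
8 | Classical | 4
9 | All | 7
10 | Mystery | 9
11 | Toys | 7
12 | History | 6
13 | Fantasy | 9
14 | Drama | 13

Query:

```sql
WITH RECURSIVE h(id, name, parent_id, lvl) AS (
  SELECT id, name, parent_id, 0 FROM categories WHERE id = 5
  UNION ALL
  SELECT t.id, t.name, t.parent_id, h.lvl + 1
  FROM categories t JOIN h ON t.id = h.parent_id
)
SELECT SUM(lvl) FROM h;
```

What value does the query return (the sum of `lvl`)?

Base: id=5 (Card), parent_id=3, lvl 0.
Iteration 1: join on id=3 -> Horror (id 3, parent_id=2, lvl 1).
Iteration 2: join on id=2 -> Books (id 2, parent_id=1, lvl 2).
Iteration 3: join on id=1 -> Biology (id 1, parent_id=NULL, lvl 3).
Iteration 4: parent_id is NULL; no match; recursion stops.
SUM(lvl) = 0 + 1 + 2 + 3 = 6.

6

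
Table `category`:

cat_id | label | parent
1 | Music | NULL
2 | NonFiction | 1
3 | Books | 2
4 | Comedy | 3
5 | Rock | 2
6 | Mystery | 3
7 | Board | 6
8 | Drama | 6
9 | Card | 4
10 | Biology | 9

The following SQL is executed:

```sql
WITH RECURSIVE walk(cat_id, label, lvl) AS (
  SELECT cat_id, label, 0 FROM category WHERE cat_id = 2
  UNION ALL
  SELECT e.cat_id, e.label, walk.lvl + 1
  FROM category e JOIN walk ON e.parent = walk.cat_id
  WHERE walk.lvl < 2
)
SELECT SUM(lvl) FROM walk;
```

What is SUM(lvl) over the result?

6

Base: cat_id=2 (NonFiction) at lvl 0.
Iteration 1: rows with parent in {2} -> Books (id 3, lvl 1), Rock (id 5, lvl 1).
Iteration 2: rows with parent in {3,5} -> Comedy (id 4, lvl 2), Mystery (id 6, lvl 2).
Iteration 3: lvl < 2 fails for all current rows; recursion stops.
SUM(lvl) = 0 + 1 + 1 + 2 + 2 = 6.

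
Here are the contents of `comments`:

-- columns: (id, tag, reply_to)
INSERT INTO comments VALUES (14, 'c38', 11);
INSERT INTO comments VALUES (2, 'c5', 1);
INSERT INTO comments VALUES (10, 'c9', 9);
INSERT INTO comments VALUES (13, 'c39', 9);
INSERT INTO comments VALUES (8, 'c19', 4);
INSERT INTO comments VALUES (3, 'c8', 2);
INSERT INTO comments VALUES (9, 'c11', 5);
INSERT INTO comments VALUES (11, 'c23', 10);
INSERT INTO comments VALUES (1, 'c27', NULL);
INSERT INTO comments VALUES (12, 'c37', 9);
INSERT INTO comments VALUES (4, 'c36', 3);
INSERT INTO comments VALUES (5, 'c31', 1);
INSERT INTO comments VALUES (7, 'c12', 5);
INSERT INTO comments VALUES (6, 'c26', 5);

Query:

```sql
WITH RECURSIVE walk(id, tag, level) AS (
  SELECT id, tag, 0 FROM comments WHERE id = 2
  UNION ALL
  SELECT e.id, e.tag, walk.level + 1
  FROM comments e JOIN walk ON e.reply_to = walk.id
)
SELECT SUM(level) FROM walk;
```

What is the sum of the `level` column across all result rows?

6

Base: id=2 (c5) at level 0.
Iteration 1: rows with reply_to in {2} -> c8 (id 3, level 1).
Iteration 2: rows with reply_to in {3} -> c36 (id 4, level 2).
Iteration 3: rows with reply_to in {4} -> c19 (id 8, level 3).
Iteration 4: no rows with reply_to in {8}; recursion stops.
SUM(level) = 0 + 1 + 2 + 3 = 6.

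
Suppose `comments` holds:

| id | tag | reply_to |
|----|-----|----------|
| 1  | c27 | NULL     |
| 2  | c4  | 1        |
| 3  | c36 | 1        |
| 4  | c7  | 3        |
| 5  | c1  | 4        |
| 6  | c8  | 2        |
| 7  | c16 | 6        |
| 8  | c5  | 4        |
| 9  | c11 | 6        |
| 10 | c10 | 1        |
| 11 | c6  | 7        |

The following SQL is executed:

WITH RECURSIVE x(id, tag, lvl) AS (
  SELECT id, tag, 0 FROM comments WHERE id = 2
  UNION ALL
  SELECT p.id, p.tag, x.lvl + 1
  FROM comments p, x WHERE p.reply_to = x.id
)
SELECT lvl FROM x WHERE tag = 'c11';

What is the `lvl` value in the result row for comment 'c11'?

Base: id=2 (c4) at lvl 0.
Iteration 1: rows with reply_to in {2} -> c8 (id 6, lvl 1).
Iteration 2: rows with reply_to in {6} -> c16 (id 7, lvl 2), c11 (id 9, lvl 2).
Iteration 3: rows with reply_to in {7,9} -> c6 (id 11, lvl 3).
Iteration 4: no rows with reply_to in {11}; recursion stops.

2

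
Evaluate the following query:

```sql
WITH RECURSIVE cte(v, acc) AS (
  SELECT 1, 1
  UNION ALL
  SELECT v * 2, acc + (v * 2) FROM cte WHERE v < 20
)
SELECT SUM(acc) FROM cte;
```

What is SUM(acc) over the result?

Base: v=1, acc=1.
Iteration 1: 1 < 20 holds -> v = 1 * 2 = 2, acc = 1 + 2 = 3.
Iteration 2: 2 < 20 holds -> v = 2 * 2 = 4, acc = 3 + 4 = 7.
Iteration 3: 4 < 20 holds -> v = 4 * 2 = 8, acc = 7 + 8 = 15.
Iteration 4: 8 < 20 holds -> v = 8 * 2 = 16, acc = 15 + 16 = 31.
Iteration 5: 16 < 20 holds -> v = 16 * 2 = 32, acc = 31 + 32 = 63.
Iteration 6: 32 < 20 fails; recursion stops.
SUM(acc) = 1 + 3 + 7 + 15 + 31 + 63 = 120.

120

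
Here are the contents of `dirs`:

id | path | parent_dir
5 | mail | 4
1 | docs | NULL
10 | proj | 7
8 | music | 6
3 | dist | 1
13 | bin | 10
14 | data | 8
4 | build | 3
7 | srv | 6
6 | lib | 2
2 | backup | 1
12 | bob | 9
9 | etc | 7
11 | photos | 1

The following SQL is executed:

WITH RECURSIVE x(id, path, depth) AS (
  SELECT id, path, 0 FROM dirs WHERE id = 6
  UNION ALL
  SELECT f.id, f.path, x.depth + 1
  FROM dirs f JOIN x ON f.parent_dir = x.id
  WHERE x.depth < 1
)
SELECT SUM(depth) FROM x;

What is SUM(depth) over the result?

Base: id=6 (lib) at depth 0.
Iteration 1: rows with parent_dir in {6} -> srv (id 7, depth 1), music (id 8, depth 1).
Iteration 2: depth < 1 fails for all current rows; recursion stops.
SUM(depth) = 0 + 1 + 1 = 2.

2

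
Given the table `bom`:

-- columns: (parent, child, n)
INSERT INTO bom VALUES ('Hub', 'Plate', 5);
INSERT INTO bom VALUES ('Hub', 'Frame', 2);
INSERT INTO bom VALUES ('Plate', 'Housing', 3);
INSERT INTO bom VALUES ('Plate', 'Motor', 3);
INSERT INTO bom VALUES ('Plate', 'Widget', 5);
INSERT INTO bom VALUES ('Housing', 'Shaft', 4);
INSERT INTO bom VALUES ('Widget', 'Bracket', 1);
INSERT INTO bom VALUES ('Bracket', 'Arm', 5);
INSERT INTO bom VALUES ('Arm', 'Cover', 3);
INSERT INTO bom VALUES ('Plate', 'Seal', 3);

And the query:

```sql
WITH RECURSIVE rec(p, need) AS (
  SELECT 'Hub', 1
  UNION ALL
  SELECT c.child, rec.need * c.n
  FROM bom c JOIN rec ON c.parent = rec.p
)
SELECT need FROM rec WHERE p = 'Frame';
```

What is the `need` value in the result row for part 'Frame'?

Base: (Hub, need=1).
Iteration 1: components of {Hub} -> Frame = 1*2 = 2, Plate = 1*5 = 5.
Iteration 2: components of {Frame,Plate} -> Housing = 5*3 = 15, Motor = 5*3 = 15, Seal = 5*3 = 15, Widget = 5*5 = 25.
Iteration 3: components of {Housing,Motor,Seal,Widget} -> Bracket = 25*1 = 25, Shaft = 15*4 = 60.
Iteration 4: components of {Bracket,Shaft} -> Arm = 25*5 = 125.
Iteration 5: components of {Arm} -> Cover = 125*3 = 375.
Iteration 6: no further components; recursion stops.

2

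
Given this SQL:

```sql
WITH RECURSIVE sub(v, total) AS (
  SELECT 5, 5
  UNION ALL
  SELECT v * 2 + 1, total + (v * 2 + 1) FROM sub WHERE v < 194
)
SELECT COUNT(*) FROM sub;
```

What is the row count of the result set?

7

Base: v=5, total=5.
Iteration 1: 5 < 194 holds -> v = 5 * 2 + 1 = 11, total = 5 + 11 = 16.
Iteration 2: 11 < 194 holds -> v = 11 * 2 + 1 = 23, total = 16 + 23 = 39.
Iteration 3: 23 < 194 holds -> v = 23 * 2 + 1 = 47, total = 39 + 47 = 86.
Iteration 4: 47 < 194 holds -> v = 47 * 2 + 1 = 95, total = 86 + 95 = 181.
Iteration 5: 95 < 194 holds -> v = 95 * 2 + 1 = 191, total = 181 + 191 = 372.
Iteration 6: 191 < 194 holds -> v = 191 * 2 + 1 = 383, total = 372 + 383 = 755.
Iteration 7: 383 < 194 fails; recursion stops.
Total rows emitted: 7.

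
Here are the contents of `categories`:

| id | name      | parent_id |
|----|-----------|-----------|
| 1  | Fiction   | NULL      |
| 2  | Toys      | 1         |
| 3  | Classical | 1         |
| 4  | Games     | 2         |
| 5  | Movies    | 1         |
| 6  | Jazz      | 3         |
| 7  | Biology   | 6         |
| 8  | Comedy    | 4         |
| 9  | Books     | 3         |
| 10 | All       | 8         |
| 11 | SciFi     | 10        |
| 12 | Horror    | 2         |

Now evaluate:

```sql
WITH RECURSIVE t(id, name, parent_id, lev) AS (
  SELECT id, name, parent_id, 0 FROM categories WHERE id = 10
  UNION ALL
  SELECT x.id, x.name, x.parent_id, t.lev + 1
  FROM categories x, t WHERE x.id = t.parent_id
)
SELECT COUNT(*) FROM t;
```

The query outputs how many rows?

5

Base: id=10 (All), parent_id=8, lev 0.
Iteration 1: join on id=8 -> Comedy (id 8, parent_id=4, lev 1).
Iteration 2: join on id=4 -> Games (id 4, parent_id=2, lev 2).
Iteration 3: join on id=2 -> Toys (id 2, parent_id=1, lev 3).
Iteration 4: join on id=1 -> Fiction (id 1, parent_id=NULL, lev 4).
Iteration 5: parent_id is NULL; no match; recursion stops.
Total rows emitted: 5.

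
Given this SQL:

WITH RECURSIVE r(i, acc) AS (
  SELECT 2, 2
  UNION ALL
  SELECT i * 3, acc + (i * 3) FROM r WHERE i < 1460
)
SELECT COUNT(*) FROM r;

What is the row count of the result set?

Base: i=2, acc=2.
Iteration 1: 2 < 1460 holds -> i = 2 * 3 = 6, acc = 2 + 6 = 8.
Iteration 2: 6 < 1460 holds -> i = 6 * 3 = 18, acc = 8 + 18 = 26.
Iteration 3: 18 < 1460 holds -> i = 18 * 3 = 54, acc = 26 + 54 = 80.
Iteration 4: 54 < 1460 holds -> i = 54 * 3 = 162, acc = 80 + 162 = 242.
Iteration 5: 162 < 1460 holds -> i = 162 * 3 = 486, acc = 242 + 486 = 728.
Iteration 6: 486 < 1460 holds -> i = 486 * 3 = 1458, acc = 728 + 1458 = 2186.
Iteration 7: 1458 < 1460 holds -> i = 1458 * 3 = 4374, acc = 2186 + 4374 = 6560.
Iteration 8: 4374 < 1460 fails; recursion stops.
Total rows emitted: 8.

8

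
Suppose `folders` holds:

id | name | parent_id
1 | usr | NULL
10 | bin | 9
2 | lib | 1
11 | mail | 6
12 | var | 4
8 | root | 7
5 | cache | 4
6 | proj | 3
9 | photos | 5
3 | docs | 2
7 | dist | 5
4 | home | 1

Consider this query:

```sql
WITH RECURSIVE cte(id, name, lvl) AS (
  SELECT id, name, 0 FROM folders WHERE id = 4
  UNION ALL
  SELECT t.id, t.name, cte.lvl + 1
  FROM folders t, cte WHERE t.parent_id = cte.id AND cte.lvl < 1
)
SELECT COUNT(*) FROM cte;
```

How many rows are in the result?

3

Base: id=4 (home) at lvl 0.
Iteration 1: rows with parent_id in {4} -> cache (id 5, lvl 1), var (id 12, lvl 1).
Iteration 2: lvl < 1 fails for all current rows; recursion stops.
Total rows emitted: 3.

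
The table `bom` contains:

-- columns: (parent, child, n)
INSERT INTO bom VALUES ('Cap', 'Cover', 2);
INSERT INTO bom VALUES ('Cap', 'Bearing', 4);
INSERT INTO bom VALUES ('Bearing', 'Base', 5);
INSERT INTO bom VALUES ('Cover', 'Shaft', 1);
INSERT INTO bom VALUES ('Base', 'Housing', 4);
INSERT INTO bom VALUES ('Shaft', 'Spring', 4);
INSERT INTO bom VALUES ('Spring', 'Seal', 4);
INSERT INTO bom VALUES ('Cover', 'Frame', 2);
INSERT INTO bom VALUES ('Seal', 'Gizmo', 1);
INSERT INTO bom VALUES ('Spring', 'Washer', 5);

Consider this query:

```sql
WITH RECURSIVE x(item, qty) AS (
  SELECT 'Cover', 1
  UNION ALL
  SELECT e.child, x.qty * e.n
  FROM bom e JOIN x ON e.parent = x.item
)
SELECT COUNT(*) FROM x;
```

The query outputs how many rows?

7

Base: (Cover, qty=1).
Iteration 1: components of {Cover} -> Frame = 1*2 = 2, Shaft = 1*1 = 1.
Iteration 2: components of {Frame,Shaft} -> Spring = 1*4 = 4.
Iteration 3: components of {Spring} -> Seal = 4*4 = 16, Washer = 4*5 = 20.
Iteration 4: components of {Seal,Washer} -> Gizmo = 16*1 = 16.
Iteration 5: no further components; recursion stops.
Total rows emitted: 7.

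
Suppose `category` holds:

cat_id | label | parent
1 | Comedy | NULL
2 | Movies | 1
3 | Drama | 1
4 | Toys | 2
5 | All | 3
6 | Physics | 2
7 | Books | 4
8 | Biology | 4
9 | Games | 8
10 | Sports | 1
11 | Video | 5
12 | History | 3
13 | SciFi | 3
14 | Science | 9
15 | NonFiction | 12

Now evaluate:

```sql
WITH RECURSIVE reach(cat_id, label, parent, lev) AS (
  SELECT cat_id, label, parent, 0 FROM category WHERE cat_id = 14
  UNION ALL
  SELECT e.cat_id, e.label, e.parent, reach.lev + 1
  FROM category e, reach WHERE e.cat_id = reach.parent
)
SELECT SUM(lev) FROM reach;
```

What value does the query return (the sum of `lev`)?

15

Base: cat_id=14 (Science), parent=9, lev 0.
Iteration 1: join on cat_id=9 -> Games (id 9, parent=8, lev 1).
Iteration 2: join on cat_id=8 -> Biology (id 8, parent=4, lev 2).
Iteration 3: join on cat_id=4 -> Toys (id 4, parent=2, lev 3).
Iteration 4: join on cat_id=2 -> Movies (id 2, parent=1, lev 4).
Iteration 5: join on cat_id=1 -> Comedy (id 1, parent=NULL, lev 5).
Iteration 6: parent is NULL; no match; recursion stops.
SUM(lev) = 0 + 1 + 2 + 3 + 4 + 5 = 15.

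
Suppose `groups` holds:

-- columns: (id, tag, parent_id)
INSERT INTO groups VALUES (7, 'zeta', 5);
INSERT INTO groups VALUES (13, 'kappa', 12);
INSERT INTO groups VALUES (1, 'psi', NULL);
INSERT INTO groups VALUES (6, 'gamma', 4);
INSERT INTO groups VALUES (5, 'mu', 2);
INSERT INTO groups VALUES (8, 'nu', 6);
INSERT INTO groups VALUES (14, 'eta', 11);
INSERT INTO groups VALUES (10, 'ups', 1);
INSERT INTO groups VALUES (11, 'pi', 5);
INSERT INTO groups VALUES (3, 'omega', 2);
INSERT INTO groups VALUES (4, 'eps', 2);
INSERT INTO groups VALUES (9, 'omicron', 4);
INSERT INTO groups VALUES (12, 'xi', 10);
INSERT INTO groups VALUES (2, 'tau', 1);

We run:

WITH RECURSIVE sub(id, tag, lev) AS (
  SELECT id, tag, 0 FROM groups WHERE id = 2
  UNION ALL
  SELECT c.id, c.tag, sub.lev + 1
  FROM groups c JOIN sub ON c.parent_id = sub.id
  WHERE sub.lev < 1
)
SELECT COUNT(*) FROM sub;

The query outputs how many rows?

4

Base: id=2 (tau) at lev 0.
Iteration 1: rows with parent_id in {2} -> omega (id 3, lev 1), eps (id 4, lev 1), mu (id 5, lev 1).
Iteration 2: lev < 1 fails for all current rows; recursion stops.
Total rows emitted: 4.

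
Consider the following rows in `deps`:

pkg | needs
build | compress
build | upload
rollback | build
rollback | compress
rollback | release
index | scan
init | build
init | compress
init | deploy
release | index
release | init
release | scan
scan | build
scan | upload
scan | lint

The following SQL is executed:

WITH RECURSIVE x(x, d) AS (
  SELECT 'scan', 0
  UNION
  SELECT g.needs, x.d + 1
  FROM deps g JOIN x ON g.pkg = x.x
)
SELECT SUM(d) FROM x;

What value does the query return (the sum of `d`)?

7

Base: (scan, d=0).
Iteration 1: edges from {scan} -> (build, d=1), (lint, d=1), (upload, d=1).
Iteration 2: edges from {build,lint,upload} -> (compress, d=2), (upload, d=2).
Iteration 3: no outgoing edges from {compress,upload}; recursion stops.
SUM(d) = 0 + 1 + 1 + 1 + 2 + 2 = 7.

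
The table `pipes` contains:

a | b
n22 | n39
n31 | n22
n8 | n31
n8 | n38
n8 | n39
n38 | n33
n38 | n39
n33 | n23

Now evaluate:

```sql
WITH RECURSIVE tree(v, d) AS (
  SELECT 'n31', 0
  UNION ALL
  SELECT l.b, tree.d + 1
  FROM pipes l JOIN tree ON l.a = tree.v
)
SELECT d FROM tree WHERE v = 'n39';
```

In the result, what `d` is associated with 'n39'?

2

Base: (n31, d=0).
Iteration 1: edges from {n31} -> (n22, d=1).
Iteration 2: edges from {n22} -> (n39, d=2).
Iteration 3: no outgoing edges from {n39}; recursion stops.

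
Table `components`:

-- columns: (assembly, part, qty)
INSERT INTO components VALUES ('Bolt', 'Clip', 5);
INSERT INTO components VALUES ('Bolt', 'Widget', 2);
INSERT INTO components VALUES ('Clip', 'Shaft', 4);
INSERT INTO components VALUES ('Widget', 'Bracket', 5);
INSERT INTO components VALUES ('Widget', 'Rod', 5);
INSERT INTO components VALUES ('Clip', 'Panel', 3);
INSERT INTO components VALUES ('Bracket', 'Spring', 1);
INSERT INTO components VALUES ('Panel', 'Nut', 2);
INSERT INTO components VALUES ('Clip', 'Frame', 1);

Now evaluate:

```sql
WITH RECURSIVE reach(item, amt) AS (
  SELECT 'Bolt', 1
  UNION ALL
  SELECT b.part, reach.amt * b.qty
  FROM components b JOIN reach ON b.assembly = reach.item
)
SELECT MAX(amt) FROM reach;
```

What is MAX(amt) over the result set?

Base: (Bolt, amt=1).
Iteration 1: components of {Bolt} -> Clip = 1*5 = 5, Widget = 1*2 = 2.
Iteration 2: components of {Clip,Widget} -> Bracket = 2*5 = 10, Frame = 5*1 = 5, Panel = 5*3 = 15, Rod = 2*5 = 10, Shaft = 5*4 = 20.
Iteration 3: components of {Bracket,Frame,Panel,Rod,Shaft} -> Nut = 15*2 = 30, Spring = 10*1 = 10.
Iteration 4: no further components; recursion stops.
amt values: 1, 5, 2, 20, 15, 5, 10, 10, 30, 10; the maximum is 30.

30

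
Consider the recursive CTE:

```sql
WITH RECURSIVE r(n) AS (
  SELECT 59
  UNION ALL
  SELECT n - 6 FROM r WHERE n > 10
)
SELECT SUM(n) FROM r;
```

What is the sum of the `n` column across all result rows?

Base: n=59.
Iteration 1: 59 > 10 holds -> n = 59 - 6 = 53.
Iteration 2: 53 > 10 holds -> n = 53 - 6 = 47.
Iteration 3: 47 > 10 holds -> n = 47 - 6 = 41.
Iteration 4: 41 > 10 holds -> n = 41 - 6 = 35.
Iteration 5: 35 > 10 holds -> n = 35 - 6 = 29.
Iteration 6: 29 > 10 holds -> n = 29 - 6 = 23.
Iteration 7: 23 > 10 holds -> n = 23 - 6 = 17.
Iteration 8: 17 > 10 holds -> n = 17 - 6 = 11.
Iteration 9: 11 > 10 holds -> n = 11 - 6 = 5.
Iteration 10: 5 > 10 fails; recursion stops.
SUM(n) = 59 + 53 + 47 + 41 + 35 + 29 + 23 + 17 + 11 + 5 = 320.

320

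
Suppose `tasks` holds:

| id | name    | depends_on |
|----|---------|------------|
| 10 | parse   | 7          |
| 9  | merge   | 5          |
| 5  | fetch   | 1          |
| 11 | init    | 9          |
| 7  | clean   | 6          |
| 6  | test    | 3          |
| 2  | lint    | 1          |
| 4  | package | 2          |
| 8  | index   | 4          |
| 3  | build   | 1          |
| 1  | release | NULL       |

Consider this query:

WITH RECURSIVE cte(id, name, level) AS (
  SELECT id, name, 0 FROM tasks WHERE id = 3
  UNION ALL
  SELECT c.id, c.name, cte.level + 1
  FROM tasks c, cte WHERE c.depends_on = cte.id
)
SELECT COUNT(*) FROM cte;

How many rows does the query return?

4

Base: id=3 (build) at level 0.
Iteration 1: rows with depends_on in {3} -> test (id 6, level 1).
Iteration 2: rows with depends_on in {6} -> clean (id 7, level 2).
Iteration 3: rows with depends_on in {7} -> parse (id 10, level 3).
Iteration 4: no rows with depends_on in {10}; recursion stops.
Total rows emitted: 4.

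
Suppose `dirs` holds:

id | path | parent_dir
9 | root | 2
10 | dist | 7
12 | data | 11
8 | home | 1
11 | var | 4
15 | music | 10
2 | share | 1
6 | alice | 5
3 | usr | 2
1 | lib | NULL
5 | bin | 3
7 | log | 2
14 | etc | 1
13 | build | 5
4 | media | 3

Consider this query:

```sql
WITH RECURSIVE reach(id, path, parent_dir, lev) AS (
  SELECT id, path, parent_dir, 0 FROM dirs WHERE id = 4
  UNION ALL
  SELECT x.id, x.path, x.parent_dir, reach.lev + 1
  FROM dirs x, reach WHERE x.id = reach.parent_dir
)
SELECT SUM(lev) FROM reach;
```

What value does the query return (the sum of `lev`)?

6

Base: id=4 (media), parent_dir=3, lev 0.
Iteration 1: join on id=3 -> usr (id 3, parent_dir=2, lev 1).
Iteration 2: join on id=2 -> share (id 2, parent_dir=1, lev 2).
Iteration 3: join on id=1 -> lib (id 1, parent_dir=NULL, lev 3).
Iteration 4: parent_dir is NULL; no match; recursion stops.
SUM(lev) = 0 + 1 + 2 + 3 = 6.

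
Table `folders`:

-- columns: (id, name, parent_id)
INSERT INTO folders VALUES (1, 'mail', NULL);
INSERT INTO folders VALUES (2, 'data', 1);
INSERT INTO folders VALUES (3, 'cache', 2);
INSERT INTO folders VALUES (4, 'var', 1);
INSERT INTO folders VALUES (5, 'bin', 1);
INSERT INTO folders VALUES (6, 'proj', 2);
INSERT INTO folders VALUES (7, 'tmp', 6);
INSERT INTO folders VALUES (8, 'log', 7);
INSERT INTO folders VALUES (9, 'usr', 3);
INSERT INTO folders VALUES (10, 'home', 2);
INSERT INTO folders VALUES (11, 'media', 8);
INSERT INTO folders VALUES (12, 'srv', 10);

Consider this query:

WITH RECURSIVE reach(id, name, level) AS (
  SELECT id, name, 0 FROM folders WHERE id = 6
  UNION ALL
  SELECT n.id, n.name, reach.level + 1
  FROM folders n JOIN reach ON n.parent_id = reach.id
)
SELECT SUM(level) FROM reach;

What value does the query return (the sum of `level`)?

Base: id=6 (proj) at level 0.
Iteration 1: rows with parent_id in {6} -> tmp (id 7, level 1).
Iteration 2: rows with parent_id in {7} -> log (id 8, level 2).
Iteration 3: rows with parent_id in {8} -> media (id 11, level 3).
Iteration 4: no rows with parent_id in {11}; recursion stops.
SUM(level) = 0 + 1 + 2 + 3 = 6.

6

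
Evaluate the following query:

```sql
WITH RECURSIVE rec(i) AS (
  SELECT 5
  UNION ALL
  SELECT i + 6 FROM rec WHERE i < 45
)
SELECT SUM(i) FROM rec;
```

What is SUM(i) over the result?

Base: i=5.
Iteration 1: 5 < 45 holds -> i = 5 + 6 = 11.
Iteration 2: 11 < 45 holds -> i = 11 + 6 = 17.
Iteration 3: 17 < 45 holds -> i = 17 + 6 = 23.
Iteration 4: 23 < 45 holds -> i = 23 + 6 = 29.
Iteration 5: 29 < 45 holds -> i = 29 + 6 = 35.
Iteration 6: 35 < 45 holds -> i = 35 + 6 = 41.
Iteration 7: 41 < 45 holds -> i = 41 + 6 = 47.
Iteration 8: 47 < 45 fails; recursion stops.
SUM(i) = 5 + 11 + 17 + 23 + 29 + 35 + 41 + 47 = 208.

208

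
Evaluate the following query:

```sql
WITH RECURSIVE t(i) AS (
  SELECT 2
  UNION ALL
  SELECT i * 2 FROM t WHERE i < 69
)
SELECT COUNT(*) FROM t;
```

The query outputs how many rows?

7

Base: i=2.
Iteration 1: 2 < 69 holds -> i = 2 * 2 = 4.
Iteration 2: 4 < 69 holds -> i = 4 * 2 = 8.
Iteration 3: 8 < 69 holds -> i = 8 * 2 = 16.
Iteration 4: 16 < 69 holds -> i = 16 * 2 = 32.
Iteration 5: 32 < 69 holds -> i = 32 * 2 = 64.
Iteration 6: 64 < 69 holds -> i = 64 * 2 = 128.
Iteration 7: 128 < 69 fails; recursion stops.
Total rows emitted: 7.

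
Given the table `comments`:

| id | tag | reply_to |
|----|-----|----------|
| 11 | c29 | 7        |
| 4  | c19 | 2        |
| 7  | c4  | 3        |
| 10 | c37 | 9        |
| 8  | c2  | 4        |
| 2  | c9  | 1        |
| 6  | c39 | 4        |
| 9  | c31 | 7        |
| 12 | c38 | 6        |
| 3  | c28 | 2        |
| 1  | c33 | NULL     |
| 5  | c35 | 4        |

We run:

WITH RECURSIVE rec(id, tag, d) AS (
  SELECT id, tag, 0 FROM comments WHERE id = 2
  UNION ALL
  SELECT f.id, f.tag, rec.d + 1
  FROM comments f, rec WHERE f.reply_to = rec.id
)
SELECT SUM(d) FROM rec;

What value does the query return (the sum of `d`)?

Base: id=2 (c9) at d 0.
Iteration 1: rows with reply_to in {2} -> c28 (id 3, d 1), c19 (id 4, d 1).
Iteration 2: rows with reply_to in {3,4} -> c35 (id 5, d 2), c39 (id 6, d 2), c4 (id 7, d 2), c2 (id 8, d 2).
Iteration 3: rows with reply_to in {5,6,7,8} -> c31 (id 9, d 3), c29 (id 11, d 3), c38 (id 12, d 3).
Iteration 4: rows with reply_to in {9,11,12} -> c37 (id 10, d 4).
Iteration 5: no rows with reply_to in {10}; recursion stops.
SUM(d) = 0 + 1 + 1 + 2 + 2 + 2 + 2 + 3 + 3 + 3 + 4 = 23.

23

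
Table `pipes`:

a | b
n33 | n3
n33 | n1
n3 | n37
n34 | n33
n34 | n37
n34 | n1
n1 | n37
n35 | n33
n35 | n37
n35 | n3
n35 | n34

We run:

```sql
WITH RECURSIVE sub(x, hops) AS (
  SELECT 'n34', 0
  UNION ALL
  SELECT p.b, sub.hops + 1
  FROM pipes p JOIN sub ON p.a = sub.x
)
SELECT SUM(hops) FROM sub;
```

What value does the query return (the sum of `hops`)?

15

Base: (n34, hops=0).
Iteration 1: edges from {n34} -> (n1, hops=1), (n33, hops=1), (n37, hops=1).
Iteration 2: edges from {n1,n33,n37} -> (n1, hops=2), (n3, hops=2), (n37, hops=2).
Iteration 3: edges from {n1,n3,n37} -> (n37, hops=3) x2. [UNION ALL keeps all 2 new rows, including repeats]
Iteration 4: no outgoing edges from {n37}; recursion stops.
SUM(hops) = 0 + 1 + 1 + 1 + 2 + 2 + 2 + 3 + 3 = 15.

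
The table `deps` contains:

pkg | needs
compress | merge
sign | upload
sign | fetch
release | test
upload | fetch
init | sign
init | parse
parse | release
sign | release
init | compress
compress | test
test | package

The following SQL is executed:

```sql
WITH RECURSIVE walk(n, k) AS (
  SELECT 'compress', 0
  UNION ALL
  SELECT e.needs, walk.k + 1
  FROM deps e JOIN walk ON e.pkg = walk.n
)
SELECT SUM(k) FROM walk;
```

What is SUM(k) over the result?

4

Base: (compress, k=0).
Iteration 1: edges from {compress} -> (merge, k=1), (test, k=1).
Iteration 2: edges from {merge,test} -> (package, k=2).
Iteration 3: no outgoing edges from {package}; recursion stops.
SUM(k) = 0 + 1 + 1 + 2 = 4.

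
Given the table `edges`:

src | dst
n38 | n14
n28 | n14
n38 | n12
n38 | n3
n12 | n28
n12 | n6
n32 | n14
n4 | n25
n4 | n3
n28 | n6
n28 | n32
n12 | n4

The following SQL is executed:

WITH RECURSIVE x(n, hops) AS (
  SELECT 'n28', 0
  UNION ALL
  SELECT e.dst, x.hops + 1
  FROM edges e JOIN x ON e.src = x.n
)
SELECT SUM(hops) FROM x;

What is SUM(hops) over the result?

Base: (n28, hops=0).
Iteration 1: edges from {n28} -> (n14, hops=1), (n32, hops=1), (n6, hops=1).
Iteration 2: edges from {n14,n32,n6} -> (n14, hops=2).
Iteration 3: no outgoing edges from {n14}; recursion stops.
SUM(hops) = 0 + 1 + 1 + 1 + 2 = 5.

5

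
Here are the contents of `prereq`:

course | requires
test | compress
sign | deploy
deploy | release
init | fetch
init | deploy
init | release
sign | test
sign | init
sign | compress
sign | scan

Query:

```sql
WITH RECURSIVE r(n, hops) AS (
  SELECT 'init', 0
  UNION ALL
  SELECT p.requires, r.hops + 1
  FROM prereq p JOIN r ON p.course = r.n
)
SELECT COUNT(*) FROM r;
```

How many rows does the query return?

Base: (init, hops=0).
Iteration 1: edges from {init} -> (deploy, hops=1), (fetch, hops=1), (release, hops=1).
Iteration 2: edges from {deploy,fetch,release} -> (release, hops=2).
Iteration 3: no outgoing edges from {release}; recursion stops.
Total rows emitted: 5.

5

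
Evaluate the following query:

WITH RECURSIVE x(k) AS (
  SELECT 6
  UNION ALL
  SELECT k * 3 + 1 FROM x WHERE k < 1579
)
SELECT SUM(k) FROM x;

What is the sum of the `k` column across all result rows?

Base: k=6.
Iteration 1: 6 < 1579 holds -> k = 6 * 3 + 1 = 19.
Iteration 2: 19 < 1579 holds -> k = 19 * 3 + 1 = 58.
Iteration 3: 58 < 1579 holds -> k = 58 * 3 + 1 = 175.
Iteration 4: 175 < 1579 holds -> k = 175 * 3 + 1 = 526.
Iteration 5: 526 < 1579 holds -> k = 526 * 3 + 1 = 1579.
Iteration 6: 1579 < 1579 fails; recursion stops.
SUM(k) = 6 + 19 + 58 + 175 + 526 + 1579 = 2363.

2363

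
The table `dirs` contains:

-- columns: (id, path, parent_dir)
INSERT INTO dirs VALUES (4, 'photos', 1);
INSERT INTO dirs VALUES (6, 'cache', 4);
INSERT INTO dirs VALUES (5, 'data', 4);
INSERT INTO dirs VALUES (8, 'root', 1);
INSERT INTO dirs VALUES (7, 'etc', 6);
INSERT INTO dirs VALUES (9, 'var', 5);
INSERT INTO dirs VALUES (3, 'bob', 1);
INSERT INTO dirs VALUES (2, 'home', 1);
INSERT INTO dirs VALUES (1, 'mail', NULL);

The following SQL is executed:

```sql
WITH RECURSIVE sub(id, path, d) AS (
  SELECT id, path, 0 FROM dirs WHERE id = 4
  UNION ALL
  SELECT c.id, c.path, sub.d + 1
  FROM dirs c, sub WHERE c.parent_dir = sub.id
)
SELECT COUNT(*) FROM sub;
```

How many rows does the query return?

5

Base: id=4 (photos) at d 0.
Iteration 1: rows with parent_dir in {4} -> data (id 5, d 1), cache (id 6, d 1).
Iteration 2: rows with parent_dir in {5,6} -> etc (id 7, d 2), var (id 9, d 2).
Iteration 3: no rows with parent_dir in {7,9}; recursion stops.
Total rows emitted: 5.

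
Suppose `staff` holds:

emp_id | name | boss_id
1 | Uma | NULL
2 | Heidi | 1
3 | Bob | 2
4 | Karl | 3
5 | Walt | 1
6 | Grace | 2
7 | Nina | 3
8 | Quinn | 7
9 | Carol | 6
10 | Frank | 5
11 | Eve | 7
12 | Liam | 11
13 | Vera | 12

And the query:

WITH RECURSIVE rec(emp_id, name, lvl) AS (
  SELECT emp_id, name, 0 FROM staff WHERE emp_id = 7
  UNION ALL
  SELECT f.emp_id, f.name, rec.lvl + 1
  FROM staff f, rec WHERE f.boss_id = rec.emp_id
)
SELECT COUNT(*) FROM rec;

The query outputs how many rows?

Base: emp_id=7 (Nina) at lvl 0.
Iteration 1: rows with boss_id in {7} -> Quinn (id 8, lvl 1), Eve (id 11, lvl 1).
Iteration 2: rows with boss_id in {8,11} -> Liam (id 12, lvl 2).
Iteration 3: rows with boss_id in {12} -> Vera (id 13, lvl 3).
Iteration 4: no rows with boss_id in {13}; recursion stops.
Total rows emitted: 5.

5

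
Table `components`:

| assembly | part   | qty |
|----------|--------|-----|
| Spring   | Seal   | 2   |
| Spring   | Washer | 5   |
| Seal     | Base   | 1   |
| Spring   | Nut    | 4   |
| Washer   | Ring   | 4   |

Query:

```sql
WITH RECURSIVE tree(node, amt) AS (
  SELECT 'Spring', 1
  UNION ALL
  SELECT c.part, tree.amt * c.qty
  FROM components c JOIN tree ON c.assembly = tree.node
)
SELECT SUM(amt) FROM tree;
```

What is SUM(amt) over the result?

34

Base: (Spring, amt=1).
Iteration 1: components of {Spring} -> Nut = 1*4 = 4, Seal = 1*2 = 2, Washer = 1*5 = 5.
Iteration 2: components of {Nut,Seal,Washer} -> Base = 2*1 = 2, Ring = 5*4 = 20.
Iteration 3: no further components; recursion stops.
SUM(amt) = 1 + 2 + 5 + 4 + 2 + 20 = 34.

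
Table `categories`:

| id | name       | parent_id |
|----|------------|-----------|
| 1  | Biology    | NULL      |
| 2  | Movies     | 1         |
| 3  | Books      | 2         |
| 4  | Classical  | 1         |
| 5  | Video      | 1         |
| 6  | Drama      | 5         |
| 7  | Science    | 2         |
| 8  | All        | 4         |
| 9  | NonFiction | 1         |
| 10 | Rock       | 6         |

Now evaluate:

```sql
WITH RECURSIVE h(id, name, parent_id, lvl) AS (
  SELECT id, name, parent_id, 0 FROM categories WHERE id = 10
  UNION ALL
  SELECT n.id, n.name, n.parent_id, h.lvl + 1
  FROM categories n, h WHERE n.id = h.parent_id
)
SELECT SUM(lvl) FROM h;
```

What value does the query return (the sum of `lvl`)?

Base: id=10 (Rock), parent_id=6, lvl 0.
Iteration 1: join on id=6 -> Drama (id 6, parent_id=5, lvl 1).
Iteration 2: join on id=5 -> Video (id 5, parent_id=1, lvl 2).
Iteration 3: join on id=1 -> Biology (id 1, parent_id=NULL, lvl 3).
Iteration 4: parent_id is NULL; no match; recursion stops.
SUM(lvl) = 0 + 1 + 2 + 3 = 6.

6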